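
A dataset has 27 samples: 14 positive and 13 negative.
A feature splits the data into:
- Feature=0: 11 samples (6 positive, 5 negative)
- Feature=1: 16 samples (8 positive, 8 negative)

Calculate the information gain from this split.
0.0014 bits

Information Gain = H(Y) - H(Y|Feature)

Before split:
P(positive) = 14/27 = 0.5185
H(Y) = 0.9990 bits

After split:
Feature=0: H = 0.9940 bits (weight = 11/27)
Feature=1: H = 1.0000 bits (weight = 16/27)
H(Y|Feature) = (11/27)×0.9940 + (16/27)×1.0000 = 0.9976 bits

Information Gain = 0.9990 - 0.9976 = 0.0014 bits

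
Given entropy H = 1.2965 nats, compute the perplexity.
3.6565

Perplexity is e^H (or exp(H) for natural log).

H = 1.2965 nats
Perplexity = e^1.2965 = 3.6565

Interpretation: The model's uncertainty is equivalent to choosing uniformly among 3.7 options.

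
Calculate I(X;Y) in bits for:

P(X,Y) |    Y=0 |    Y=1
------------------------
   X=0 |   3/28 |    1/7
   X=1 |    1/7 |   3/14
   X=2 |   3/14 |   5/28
0.0127 bits

Mutual information: I(X;Y) = H(X) + H(Y) - H(X,Y)

Marginals:
P(X) = (1/4, 5/14, 11/28), H(X) = 1.5601 bits
P(Y) = (13/28, 15/28), H(Y) = 0.9963 bits

Joint entropy: H(X,Y) = 2.5436 bits

I(X;Y) = 1.5601 + 0.9963 - 2.5436 = 0.0127 bits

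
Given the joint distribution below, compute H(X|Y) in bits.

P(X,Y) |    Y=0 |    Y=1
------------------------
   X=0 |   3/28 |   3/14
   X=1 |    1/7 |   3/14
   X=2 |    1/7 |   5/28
1.5770 bits

Using the chain rule: H(X|Y) = H(X,Y) - H(Y)

First, compute H(X,Y) = 2.5436 bits

Marginal P(Y) = (11/28, 17/28)
H(Y) = 0.9666 bits

H(X|Y) = H(X,Y) - H(Y) = 2.5436 - 0.9666 = 1.5770 bits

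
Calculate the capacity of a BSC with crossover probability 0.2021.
0.2739 bits

For a binary symmetric channel (BSC) with error probability p:
Capacity C = 1 - H(p) bits per symbol

where H(p) = -p log₂(p) - (1-p) log₂(1-p) is the binary entropy function.

H(0.2021) = 0.7261 bits
C = 1 - 0.7261 = 0.2739 bits per symbol

This means we can reliably transmit up to 0.2739 bits of information per channel use.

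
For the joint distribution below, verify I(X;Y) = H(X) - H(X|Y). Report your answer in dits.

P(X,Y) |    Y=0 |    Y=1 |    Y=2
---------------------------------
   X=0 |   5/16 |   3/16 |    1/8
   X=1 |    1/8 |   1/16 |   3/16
I(X;Y) = 0.0212 dits

Mutual information has multiple equivalent forms:
- I(X;Y) = H(X) - H(X|Y)
- I(X;Y) = H(Y) - H(Y|X)
- I(X;Y) = H(X) + H(Y) - H(X,Y)

Computing all quantities:
H(X) = 0.2873, H(Y) = 0.4654, H(X,Y) = 0.7315
H(X|Y) = 0.2661, H(Y|X) = 0.4442

Verification:
H(X) - H(X|Y) = 0.2873 - 0.2661 = 0.0212
H(Y) - H(Y|X) = 0.4654 - 0.4442 = 0.0212
H(X) + H(Y) - H(X,Y) = 0.2873 + 0.4654 - 0.7315 = 0.0212

All forms give I(X;Y) = 0.0212 dits. ✓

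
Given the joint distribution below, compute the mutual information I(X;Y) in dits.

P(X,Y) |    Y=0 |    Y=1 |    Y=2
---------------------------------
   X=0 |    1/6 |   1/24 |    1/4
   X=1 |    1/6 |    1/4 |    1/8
0.0436 dits

Mutual information: I(X;Y) = H(X) + H(Y) - H(X,Y)

Marginals:
P(X) = (11/24, 13/24), H(X) = 0.2995 dits
P(Y) = (1/3, 7/24, 3/8), H(Y) = 0.4749 dits

Joint entropy: H(X,Y) = 0.7308 dits

I(X;Y) = 0.2995 + 0.4749 - 0.7308 = 0.0436 dits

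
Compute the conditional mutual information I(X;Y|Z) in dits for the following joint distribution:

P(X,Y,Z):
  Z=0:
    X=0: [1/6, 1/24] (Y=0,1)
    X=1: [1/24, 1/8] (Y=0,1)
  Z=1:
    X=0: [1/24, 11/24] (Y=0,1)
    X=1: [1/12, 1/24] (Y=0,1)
0.0649 dits

Conditional mutual information: I(X;Y|Z) = H(X|Z) + H(Y|Z) - H(X,Y|Z)

H(Z) = 0.2873
H(X,Z) = 0.5350 → H(X|Z) = 0.2477
H(Y,Z) = 0.5350 → H(Y|Z) = 0.2477
H(X,Y,Z) = 0.7178 → H(X,Y|Z) = 0.4305

I(X;Y|Z) = 0.2477 + 0.2477 - 0.4305 = 0.0649 dits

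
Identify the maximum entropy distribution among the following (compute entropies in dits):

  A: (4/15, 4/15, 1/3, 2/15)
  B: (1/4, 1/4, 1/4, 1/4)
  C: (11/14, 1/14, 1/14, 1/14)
B

For a discrete distribution over n outcomes, entropy is maximized by the uniform distribution.

Computing entropies:
H(A) = 0.5819 dits
H(B) = 0.6021 dits
H(C) = 0.3279 dits

The uniform distribution (where all probabilities equal 1/4) achieves the maximum entropy of log_10(4) = 0.6021 dits.

Distribution B has the highest entropy.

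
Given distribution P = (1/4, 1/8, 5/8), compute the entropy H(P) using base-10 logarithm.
0.3910 dits

Shannon entropy is H(X) = -Σ p(x) log p(x).

For P = (1/4, 1/8, 5/8):
H = -1/4 × log_10(1/4) -1/8 × log_10(1/8) -5/8 × log_10(5/8)
H = 0.3910 dits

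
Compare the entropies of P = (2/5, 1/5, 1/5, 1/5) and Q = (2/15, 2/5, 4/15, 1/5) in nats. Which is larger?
P

Computing entropies in nats:
H(P) = 1.3322
H(Q) = 1.3095

Distribution P has higher entropy.

Intuition: The distribution closer to uniform (more spread out) has higher entropy.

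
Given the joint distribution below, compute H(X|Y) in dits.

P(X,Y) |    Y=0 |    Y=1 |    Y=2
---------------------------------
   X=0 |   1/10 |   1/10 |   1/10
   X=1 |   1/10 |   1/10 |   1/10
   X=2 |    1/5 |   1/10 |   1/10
0.4669 dits

Using the chain rule: H(X|Y) = H(X,Y) - H(Y)

First, compute H(X,Y) = 0.9398 dits

Marginal P(Y) = (2/5, 3/10, 3/10)
H(Y) = 0.4729 dits

H(X|Y) = H(X,Y) - H(Y) = 0.9398 - 0.4729 = 0.4669 dits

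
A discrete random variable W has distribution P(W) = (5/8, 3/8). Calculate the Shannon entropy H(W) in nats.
0.6616 nats

Shannon entropy is H(X) = -Σ p(x) log p(x).

For P = (5/8, 3/8):
H = -5/8 × log_e(5/8) -3/8 × log_e(3/8)
H = 0.6616 nats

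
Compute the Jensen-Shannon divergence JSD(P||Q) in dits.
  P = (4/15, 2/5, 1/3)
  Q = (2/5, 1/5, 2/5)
0.0110 dits

Jensen-Shannon divergence is:
JSD(P||Q) = 0.5 × D_KL(P||M) + 0.5 × D_KL(Q||M)
where M = 0.5 × (P + Q) is the mixture distribution.

M = 0.5 × (4/15, 2/5, 1/3) + 0.5 × (2/5, 1/5, 2/5) = (1/3, 3/10, 11/30)

D_KL(P||M) = 0.0103 dits
D_KL(Q||M) = 0.0116 dits

JSD(P||Q) = 0.5 × 0.0103 + 0.5 × 0.0116 = 0.0110 dits

Unlike KL divergence, JSD is symmetric and bounded: 0 ≤ JSD ≤ log(2).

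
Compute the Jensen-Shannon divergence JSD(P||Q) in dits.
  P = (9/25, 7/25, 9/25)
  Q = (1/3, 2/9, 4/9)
0.0018 dits

Jensen-Shannon divergence is:
JSD(P||Q) = 0.5 × D_KL(P||M) + 0.5 × D_KL(Q||M)
where M = 0.5 × (P + Q) is the mixture distribution.

M = 0.5 × (9/25, 7/25, 9/25) + 0.5 × (1/3, 2/9, 4/9) = (0.346667, 0.251111, 0.402222)

D_KL(P||M) = 0.0018 dits
D_KL(Q||M) = 0.0018 dits

JSD(P||Q) = 0.5 × 0.0018 + 0.5 × 0.0018 = 0.0018 dits

Unlike KL divergence, JSD is symmetric and bounded: 0 ≤ JSD ≤ log(2).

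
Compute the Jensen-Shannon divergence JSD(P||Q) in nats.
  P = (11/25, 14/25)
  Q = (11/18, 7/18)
0.0148 nats

Jensen-Shannon divergence is:
JSD(P||Q) = 0.5 × D_KL(P||M) + 0.5 × D_KL(Q||M)
where M = 0.5 × (P + Q) is the mixture distribution.

M = 0.5 × (11/25, 14/25) + 0.5 × (11/18, 7/18) = (0.525556, 0.474444)

D_KL(P||M) = 0.0147 nats
D_KL(Q||M) = 0.0148 nats

JSD(P||Q) = 0.5 × 0.0147 + 0.5 × 0.0148 = 0.0148 nats

Unlike KL divergence, JSD is symmetric and bounded: 0 ≤ JSD ≤ log(2).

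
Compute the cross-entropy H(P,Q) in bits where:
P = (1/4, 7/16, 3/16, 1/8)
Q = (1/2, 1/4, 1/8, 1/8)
2.0625 bits

Cross-entropy: H(P,Q) = -Σ p(x) log q(x)

Alternatively: H(P,Q) = H(P) + D_KL(P||Q)
H(P) = 1.8496 bits
D_KL(P||Q) = 0.2129 bits

H(P,Q) = 1.8496 + 0.2129 = 2.0625 bits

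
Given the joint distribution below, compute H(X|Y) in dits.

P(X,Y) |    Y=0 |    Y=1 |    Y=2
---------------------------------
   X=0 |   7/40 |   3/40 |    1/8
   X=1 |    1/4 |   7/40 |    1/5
0.2854 dits

Using the chain rule: H(X|Y) = H(X,Y) - H(Y)

First, compute H(X,Y) = 0.7525 dits

Marginal P(Y) = (17/40, 1/4, 13/40)
H(Y) = 0.4671 dits

H(X|Y) = H(X,Y) - H(Y) = 0.7525 - 0.4671 = 0.2854 dits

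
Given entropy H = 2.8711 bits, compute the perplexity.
7.3162

Perplexity is 2^H (or exp(H) for natural log).

H = 2.8711 bits
Perplexity = 2^2.8711 = 7.3162

Interpretation: The model's uncertainty is equivalent to choosing uniformly among 7.3 options.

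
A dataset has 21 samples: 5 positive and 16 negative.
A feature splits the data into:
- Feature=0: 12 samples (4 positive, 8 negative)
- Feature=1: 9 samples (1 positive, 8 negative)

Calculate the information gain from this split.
0.0514 bits

Information Gain = H(Y) - H(Y|Feature)

Before split:
P(positive) = 5/21 = 0.2381
H(Y) = 0.7919 bits

After split:
Feature=0: H = 0.9183 bits (weight = 12/21)
Feature=1: H = 0.5033 bits (weight = 9/21)
H(Y|Feature) = (12/21)×0.9183 + (9/21)×0.5033 = 0.7404 bits

Information Gain = 0.7919 - 0.7404 = 0.0514 bits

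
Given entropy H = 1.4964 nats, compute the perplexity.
4.4656

Perplexity is e^H (or exp(H) for natural log).

H = 1.4964 nats
Perplexity = e^1.4964 = 4.4656

Interpretation: The model's uncertainty is equivalent to choosing uniformly among 4.5 options.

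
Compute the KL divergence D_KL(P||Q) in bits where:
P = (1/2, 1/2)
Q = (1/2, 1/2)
0.0000 bits

KL divergence: D_KL(P||Q) = Σ p(x) log(p(x)/q(x))

Computing term by term:
  x=0: 1/2 × log_2[(1/2)/(1/2)] = 1/2 × 0.0000 = 0.0000
  x=1: 1/2 × log_2[(1/2)/(1/2)] = 1/2 × 0.0000 = 0.0000

D_KL(P||Q) = 0.0000 bits

Note: KL divergence is always non-negative and equals 0 iff P = Q.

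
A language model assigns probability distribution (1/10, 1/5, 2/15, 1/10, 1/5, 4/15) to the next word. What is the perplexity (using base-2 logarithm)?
5.6148

Perplexity is 2^H (or exp(H) for natural log).

First, H = -Σ p log p = 2.4892 bits
Perplexity = 2^2.4892 = 5.6148

Interpretation: The model's uncertainty is equivalent to choosing uniformly among 5.6 options.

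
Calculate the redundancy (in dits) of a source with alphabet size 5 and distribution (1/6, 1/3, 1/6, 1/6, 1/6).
0.0212 dits

Redundancy measures how far a source is from maximum entropy:
R = H_max - H(X)

Maximum entropy for 5 symbols: H_max = log_10(5) = 0.6990 dits
Actual entropy: H(X) = 0.6778 dits
Redundancy: R = 0.6990 - 0.6778 = 0.0212 dits

This redundancy represents potential for compression: the source could be compressed by 0.0212 dits per symbol.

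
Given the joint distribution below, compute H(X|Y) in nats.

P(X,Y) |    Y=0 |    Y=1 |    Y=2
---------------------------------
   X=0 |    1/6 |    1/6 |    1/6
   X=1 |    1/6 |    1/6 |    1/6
0.6931 nats

Using the chain rule: H(X|Y) = H(X,Y) - H(Y)

First, compute H(X,Y) = 1.7918 nats

Marginal P(Y) = (1/3, 1/3, 1/3)
H(Y) = 1.0986 nats

H(X|Y) = H(X,Y) - H(Y) = 1.7918 - 1.0986 = 0.6931 nats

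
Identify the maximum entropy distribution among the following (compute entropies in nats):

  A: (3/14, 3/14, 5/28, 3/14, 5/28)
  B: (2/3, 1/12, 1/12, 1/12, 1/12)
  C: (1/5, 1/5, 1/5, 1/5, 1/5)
C

For a discrete distribution over n outcomes, entropy is maximized by the uniform distribution.

Computing entropies:
H(A) = 1.6056 nats
H(B) = 1.0986 nats
H(C) = 1.6094 nats

The uniform distribution (where all probabilities equal 1/5) achieves the maximum entropy of log_e(5) = 1.6094 nats.

Distribution C has the highest entropy.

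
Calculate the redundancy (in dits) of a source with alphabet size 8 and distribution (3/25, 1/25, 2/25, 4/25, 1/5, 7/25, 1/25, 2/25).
0.0833 dits

Redundancy measures how far a source is from maximum entropy:
R = H_max - H(X)

Maximum entropy for 8 symbols: H_max = log_10(8) = 0.9031 dits
Actual entropy: H(X) = 0.8198 dits
Redundancy: R = 0.9031 - 0.8198 = 0.0833 dits

This redundancy represents potential for compression: the source could be compressed by 0.0833 dits per symbol.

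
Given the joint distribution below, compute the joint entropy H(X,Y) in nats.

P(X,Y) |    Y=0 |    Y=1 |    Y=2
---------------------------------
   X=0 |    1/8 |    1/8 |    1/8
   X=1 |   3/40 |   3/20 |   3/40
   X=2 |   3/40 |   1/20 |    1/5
2.1188 nats

Joint entropy is H(X,Y) = -Σ_{x,y} p(x,y) log p(x,y).

Summing over all non-zero entries:
H(X,Y) = -[1/8·log_e(1/8) + 1/8·log_e(1/8) + 1/8·log_e(1/8) + 3/40·log_e(3/40) + 3/20·log_e(3/20) + 3/40·log_e(3/40) + 3/40·log_e(3/40) + 1/20·log_e(1/20) + 1/5·log_e(1/5)]
H(X,Y) = 2.1188 nats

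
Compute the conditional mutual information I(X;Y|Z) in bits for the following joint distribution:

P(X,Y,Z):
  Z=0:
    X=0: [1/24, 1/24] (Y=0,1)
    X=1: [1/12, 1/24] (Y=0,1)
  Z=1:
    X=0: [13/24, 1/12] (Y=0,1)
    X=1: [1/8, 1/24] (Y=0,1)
0.0130 bits

Conditional mutual information: I(X;Y|Z) = H(X|Z) + H(Y|Z) - H(X,Y|Z)

H(Z) = 0.7383
H(X,Z) = 1.5284 → H(X|Z) = 0.7901
H(Y,Z) = 1.4387 → H(Y|Z) = 0.7004
H(X,Y,Z) = 2.2158 → H(X,Y|Z) = 1.4775

I(X;Y|Z) = 0.7901 + 0.7004 - 1.4775 = 0.0130 bits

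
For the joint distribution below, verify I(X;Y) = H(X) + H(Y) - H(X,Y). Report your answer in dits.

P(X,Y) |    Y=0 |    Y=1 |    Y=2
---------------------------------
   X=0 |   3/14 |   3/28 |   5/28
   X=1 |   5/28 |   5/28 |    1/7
I(X;Y) = 0.0055 dits

Mutual information has multiple equivalent forms:
- I(X;Y) = H(X) - H(X|Y)
- I(X;Y) = H(Y) - H(Y|X)
- I(X;Y) = H(X) + H(Y) - H(X,Y)

Computing all quantities:
H(X) = 0.3010, H(Y) = 0.4733, H(X,Y) = 0.7688
H(X|Y) = 0.2955, H(Y|X) = 0.4678

Verification:
H(X) - H(X|Y) = 0.3010 - 0.2955 = 0.0055
H(Y) - H(Y|X) = 0.4733 - 0.4678 = 0.0055
H(X) + H(Y) - H(X,Y) = 0.3010 + 0.4733 - 0.7688 = 0.0055

All forms give I(X;Y) = 0.0055 dits. ✓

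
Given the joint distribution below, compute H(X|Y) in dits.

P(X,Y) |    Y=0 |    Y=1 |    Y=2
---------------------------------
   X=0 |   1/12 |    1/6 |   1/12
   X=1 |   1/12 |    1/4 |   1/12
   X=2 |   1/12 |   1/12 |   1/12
0.4582 dits

Using the chain rule: H(X|Y) = H(X,Y) - H(Y)

First, compute H(X,Y) = 0.9097 dits

Marginal P(Y) = (1/4, 1/2, 1/4)
H(Y) = 0.4515 dits

H(X|Y) = H(X,Y) - H(Y) = 0.9097 - 0.4515 = 0.4582 dits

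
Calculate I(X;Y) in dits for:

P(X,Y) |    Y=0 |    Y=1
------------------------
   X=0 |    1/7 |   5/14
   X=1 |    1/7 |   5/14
0.0000 dits

Mutual information: I(X;Y) = H(X) + H(Y) - H(X,Y)

Marginals:
P(X) = (1/2, 1/2), H(X) = 0.3010 dits
P(Y) = (2/7, 5/7), H(Y) = 0.2598 dits

Joint entropy: H(X,Y) = 0.5609 dits

I(X;Y) = 0.3010 + 0.2598 - 0.5609 = 0.0000 dits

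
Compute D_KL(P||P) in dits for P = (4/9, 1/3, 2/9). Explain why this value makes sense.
0.0000 dits

KL divergence satisfies the Gibbs inequality: D_KL(P||Q) ≥ 0 for all distributions P, Q.

D_KL(P||Q) = Σ p(x) log(p(x)/q(x))
Each term is p(x) × log_10(p(x)/p(x)) = p(x) × log_10(1) = 0, so the sum is 0.
D_KL(P||Q) = 0.0000 dits

When P = Q, the KL divergence is exactly 0, as there is no 'divergence' between identical distributions.

This non-negativity is a fundamental property: relative entropy cannot be negative because it measures how different Q is from P.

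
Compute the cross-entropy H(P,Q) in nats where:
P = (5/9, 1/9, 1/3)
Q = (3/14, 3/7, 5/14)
1.2932 nats

Cross-entropy: H(P,Q) = -Σ p(x) log q(x)

Alternatively: H(P,Q) = H(P) + D_KL(P||Q)
H(P) = 0.9369 nats
D_KL(P||Q) = 0.3563 nats

H(P,Q) = 0.9369 + 0.3563 = 1.2932 nats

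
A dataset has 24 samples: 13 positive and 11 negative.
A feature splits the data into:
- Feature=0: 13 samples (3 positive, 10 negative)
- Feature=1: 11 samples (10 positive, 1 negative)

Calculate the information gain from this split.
0.3714 bits

Information Gain = H(Y) - H(Y|Feature)

Before split:
P(positive) = 13/24 = 0.5417
H(Y) = 0.9950 bits

After split:
Feature=0: H = 0.7793 bits (weight = 13/24)
Feature=1: H = 0.4395 bits (weight = 11/24)
H(Y|Feature) = (13/24)×0.7793 + (11/24)×0.4395 = 0.6236 bits

Information Gain = 0.9950 - 0.6236 = 0.3714 bits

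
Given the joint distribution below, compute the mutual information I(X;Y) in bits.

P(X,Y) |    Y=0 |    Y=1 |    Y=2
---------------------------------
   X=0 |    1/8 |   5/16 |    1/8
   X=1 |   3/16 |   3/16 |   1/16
0.0359 bits

Mutual information: I(X;Y) = H(X) + H(Y) - H(X,Y)

Marginals:
P(X) = (9/16, 7/16), H(X) = 0.9887 bits
P(Y) = (5/16, 1/2, 3/16), H(Y) = 1.4772 bits

Joint entropy: H(X,Y) = 2.4300 bits

I(X;Y) = 0.9887 + 1.4772 - 2.4300 = 0.0359 bits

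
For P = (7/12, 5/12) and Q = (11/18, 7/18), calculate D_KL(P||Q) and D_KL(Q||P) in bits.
D_KL(P||Q) = 0.0023, D_KL(Q||P) = 0.0023

KL divergence is not symmetric: D_KL(P||Q) ≠ D_KL(Q||P) in general.

D_KL(P||Q) = 0.0023 bits
D_KL(Q||P) = 0.0023 bits

In this case they happen to be equal (to 4 decimal places).

This asymmetry is why KL divergence is not a true distance metric.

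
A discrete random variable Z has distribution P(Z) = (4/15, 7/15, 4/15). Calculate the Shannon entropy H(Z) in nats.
1.0606 nats

Shannon entropy is H(X) = -Σ p(x) log p(x).

For P = (4/15, 7/15, 4/15):
H = -4/15 × log_e(4/15) -7/15 × log_e(7/15) -4/15 × log_e(4/15)
H = 1.0606 nats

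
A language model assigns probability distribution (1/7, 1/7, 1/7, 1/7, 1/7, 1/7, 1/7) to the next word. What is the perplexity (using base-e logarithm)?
7.0000

Perplexity is e^H (or exp(H) for natural log).

First, H = -Σ p log p = 1.9459 nats
Perplexity = e^1.9459 = 7.0000

Interpretation: The model's uncertainty is equivalent to choosing uniformly among 7.0 options.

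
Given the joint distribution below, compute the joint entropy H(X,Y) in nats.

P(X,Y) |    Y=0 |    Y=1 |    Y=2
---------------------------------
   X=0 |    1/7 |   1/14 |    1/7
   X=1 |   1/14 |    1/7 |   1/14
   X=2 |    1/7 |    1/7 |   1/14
2.1440 nats

Joint entropy is H(X,Y) = -Σ_{x,y} p(x,y) log p(x,y).

Summing over all non-zero entries:
H(X,Y) = -[1/7·log_e(1/7) + 1/14·log_e(1/14) + 1/7·log_e(1/7) + 1/14·log_e(1/14) + 1/7·log_e(1/7) + 1/14·log_e(1/14) + 1/7·log_e(1/7) + 1/7·log_e(1/7) + 1/14·log_e(1/14)]
H(X,Y) = 2.1440 nats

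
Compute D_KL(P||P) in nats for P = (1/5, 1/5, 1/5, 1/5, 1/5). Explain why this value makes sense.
0.0000 nats

KL divergence satisfies the Gibbs inequality: D_KL(P||Q) ≥ 0 for all distributions P, Q.

D_KL(P||Q) = Σ p(x) log(p(x)/q(x))
Each term is p(x) × log_e(p(x)/p(x)) = p(x) × log_e(1) = 0, so the sum is 0.
D_KL(P||Q) = 0.0000 nats

When P = Q, the KL divergence is exactly 0, as there is no 'divergence' between identical distributions.

This non-negativity is a fundamental property: relative entropy cannot be negative because it measures how different Q is from P.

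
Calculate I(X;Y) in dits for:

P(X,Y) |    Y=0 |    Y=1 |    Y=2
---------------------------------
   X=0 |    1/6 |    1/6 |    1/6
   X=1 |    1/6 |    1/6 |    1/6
0.0000 dits

Mutual information: I(X;Y) = H(X) + H(Y) - H(X,Y)

Marginals:
P(X) = (1/2, 1/2), H(X) = 0.3010 dits
P(Y) = (1/3, 1/3, 1/3), H(Y) = 0.4771 dits

Joint entropy: H(X,Y) = 0.7782 dits

I(X;Y) = 0.3010 + 0.4771 - 0.7782 = 0.0000 dits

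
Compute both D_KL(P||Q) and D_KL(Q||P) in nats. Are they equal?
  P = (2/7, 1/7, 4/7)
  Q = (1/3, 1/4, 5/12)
D_KL(P||Q) = 0.0565, D_KL(Q||P) = 0.0597

KL divergence is not symmetric: D_KL(P||Q) ≠ D_KL(Q||P) in general.

D_KL(P||Q) = 0.0565 nats
D_KL(Q||P) = 0.0597 nats

No, they are not equal!

This asymmetry is why KL divergence is not a true distance metric.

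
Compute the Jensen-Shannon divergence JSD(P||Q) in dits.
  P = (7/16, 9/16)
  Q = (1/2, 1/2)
0.0009 dits

Jensen-Shannon divergence is:
JSD(P||Q) = 0.5 × D_KL(P||M) + 0.5 × D_KL(Q||M)
where M = 0.5 × (P + Q) is the mixture distribution.

M = 0.5 × (7/16, 9/16) + 0.5 × (1/2, 1/2) = (15/32, 17/32)

D_KL(P||M) = 0.0009 dits
D_KL(Q||M) = 0.0008 dits

JSD(P||Q) = 0.5 × 0.0009 + 0.5 × 0.0008 = 0.0009 dits

Unlike KL divergence, JSD is symmetric and bounded: 0 ≤ JSD ≤ log(2).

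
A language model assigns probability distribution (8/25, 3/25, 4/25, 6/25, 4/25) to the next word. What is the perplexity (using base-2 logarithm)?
4.7020

Perplexity is 2^H (or exp(H) for natural log).

First, H = -Σ p log p = 2.2333 bits
Perplexity = 2^2.2333 = 4.7020

Interpretation: The model's uncertainty is equivalent to choosing uniformly among 4.7 options.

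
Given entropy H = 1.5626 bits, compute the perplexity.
2.9539

Perplexity is 2^H (or exp(H) for natural log).

H = 1.5626 bits
Perplexity = 2^1.5626 = 2.9539

Interpretation: The model's uncertainty is equivalent to choosing uniformly among 3.0 options.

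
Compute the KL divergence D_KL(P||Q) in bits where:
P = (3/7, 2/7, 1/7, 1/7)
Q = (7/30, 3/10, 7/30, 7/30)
0.1536 bits

KL divergence: D_KL(P||Q) = Σ p(x) log(p(x)/q(x))

Computing term by term:
  x=0: 3/7 × log_2[(3/7)/(7/30)] = 3/7 × 0.8771 = 0.3759
  x=1: 2/7 × log_2[(2/7)/(3/10)] = 2/7 × -0.0704 = -0.0201
  x=2: 1/7 × log_2[(1/7)/(7/30)] = 1/7 × -0.7078 = -0.1011
  x=3: 1/7 × log_2[(1/7)/(7/30)] = 1/7 × -0.7078 = -0.1011

D_KL(P||Q) = 0.1536 bits

Note: KL divergence is always non-negative and equals 0 iff P = Q.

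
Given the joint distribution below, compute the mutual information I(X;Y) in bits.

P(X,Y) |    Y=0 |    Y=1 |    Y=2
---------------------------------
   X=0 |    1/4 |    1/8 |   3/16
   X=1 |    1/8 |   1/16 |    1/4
0.0411 bits

Mutual information: I(X;Y) = H(X) + H(Y) - H(X,Y)

Marginals:
P(X) = (9/16, 7/16), H(X) = 0.9887 bits
P(Y) = (3/8, 3/16, 7/16), H(Y) = 1.5052 bits

Joint entropy: H(X,Y) = 2.4528 bits

I(X;Y) = 0.9887 + 1.5052 - 2.4528 = 0.0411 bits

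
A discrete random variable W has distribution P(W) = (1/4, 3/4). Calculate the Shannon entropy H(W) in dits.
0.2442 dits

Shannon entropy is H(X) = -Σ p(x) log p(x).

For P = (1/4, 3/4):
H = -1/4 × log_10(1/4) -3/4 × log_10(3/4)
H = 0.2442 dits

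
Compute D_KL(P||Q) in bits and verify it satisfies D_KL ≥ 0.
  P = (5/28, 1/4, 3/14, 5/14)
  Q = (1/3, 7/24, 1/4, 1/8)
0.2769 bits

KL divergence satisfies the Gibbs inequality: D_KL(P||Q) ≥ 0 for all distributions P, Q.

D_KL(P||Q) = Σ p(x) log(p(x)/q(x))
Term by term:
  x=0: 5/28 × log_2[(5/28)/(1/3)] = -0.1608
  x=1: 1/4 × log_2[(1/4)/(7/24)] = -0.0556
  x=2: 3/14 × log_2[(3/14)/(1/4)] = -0.0477
  x=3: 5/14 × log_2[(5/14)/(1/8)] = 0.5409
D_KL(P||Q) = 0.2769 bits

D_KL(P||Q) = 0.2769 ≥ 0 ✓

This non-negativity is a fundamental property: relative entropy cannot be negative because it measures how different Q is from P.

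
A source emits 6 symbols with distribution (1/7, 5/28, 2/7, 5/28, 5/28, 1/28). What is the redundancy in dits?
0.0495 dits

Redundancy measures how far a source is from maximum entropy:
R = H_max - H(X)

Maximum entropy for 6 symbols: H_max = log_10(6) = 0.7782 dits
Actual entropy: H(X) = 0.7287 dits
Redundancy: R = 0.7782 - 0.7287 = 0.0495 dits

This redundancy represents potential for compression: the source could be compressed by 0.0495 dits per symbol.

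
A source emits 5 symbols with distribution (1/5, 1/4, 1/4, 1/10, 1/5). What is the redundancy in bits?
0.0610 bits

Redundancy measures how far a source is from maximum entropy:
R = H_max - H(X)

Maximum entropy for 5 symbols: H_max = log_2(5) = 2.3219 bits
Actual entropy: H(X) = 2.2610 bits
Redundancy: R = 2.3219 - 2.2610 = 0.0610 bits

This redundancy represents potential for compression: the source could be compressed by 0.0610 bits per symbol.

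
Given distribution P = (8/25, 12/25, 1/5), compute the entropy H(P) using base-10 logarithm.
0.4512 dits

Shannon entropy is H(X) = -Σ p(x) log p(x).

For P = (8/25, 12/25, 1/5):
H = -8/25 × log_10(8/25) -12/25 × log_10(12/25) -1/5 × log_10(1/5)
H = 0.4512 dits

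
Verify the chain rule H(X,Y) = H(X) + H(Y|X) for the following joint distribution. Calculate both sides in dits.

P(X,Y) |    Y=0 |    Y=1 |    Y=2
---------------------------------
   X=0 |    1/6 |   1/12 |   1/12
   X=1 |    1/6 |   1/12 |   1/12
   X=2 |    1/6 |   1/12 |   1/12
H(X,Y) = 0.9287, H(X) = 0.4771, H(Y|X) = 0.4515 (all in dits)

Chain rule: H(X,Y) = H(X) + H(Y|X)

Left side — joint entropy directly:
H(X,Y) = -Σ p(x,y) log p(x,y) = 0.9287 dits

Right side — compute H(Y|X) from the conditional distributions:
P(X) = (1/3, 1/3, 1/3), so H(X) = 0.4771 dits
H(Y|X) = Σ_x P(X=x) · H(Y|X=x):
  P(Y|X=0) = (1/2, 1/4, 1/4), H(Y|X=0) = 0.4515, weight P(X=0) = 1/3
  P(Y|X=1) = (1/2, 1/4, 1/4), H(Y|X=1) = 0.4515, weight P(X=1) = 1/3
  P(Y|X=2) = (1/2, 1/4, 1/4), H(Y|X=2) = 0.4515, weight P(X=2) = 1/3
H(Y|X) = 0.4515 dits

H(X) + H(Y|X) = 0.4771 + 0.4515 = 0.9287 dits

Both sides equal 0.9287 dits. ✓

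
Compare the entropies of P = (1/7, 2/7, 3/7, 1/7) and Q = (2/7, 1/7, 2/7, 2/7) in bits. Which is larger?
Q

Computing entropies in bits:
H(P) = 1.8424
H(Q) = 1.9502

Distribution Q has higher entropy.

Intuition: The distribution closer to uniform (more spread out) has higher entropy.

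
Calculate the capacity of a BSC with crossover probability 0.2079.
0.2626 bits

For a binary symmetric channel (BSC) with error probability p:
Capacity C = 1 - H(p) bits per symbol

where H(p) = -p log₂(p) - (1-p) log₂(1-p) is the binary entropy function.

H(0.2079) = 0.7374 bits
C = 1 - 0.7374 = 0.2626 bits per symbol

This means we can reliably transmit up to 0.2626 bits of information per channel use.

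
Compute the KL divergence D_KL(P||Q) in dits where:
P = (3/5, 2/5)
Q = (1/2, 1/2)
0.0087 dits

KL divergence: D_KL(P||Q) = Σ p(x) log(p(x)/q(x))

Computing term by term:
  x=0: 3/5 × log_10[(3/5)/(1/2)] = 3/5 × 0.0792 = 0.0475
  x=1: 2/5 × log_10[(2/5)/(1/2)] = 2/5 × -0.0969 = -0.0388

D_KL(P||Q) = 0.0087 dits

Note: KL divergence is always non-negative and equals 0 iff P = Q.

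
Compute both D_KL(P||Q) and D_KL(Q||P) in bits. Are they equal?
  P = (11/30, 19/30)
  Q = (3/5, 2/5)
D_KL(P||Q) = 0.1594, D_KL(Q||P) = 0.1611

KL divergence is not symmetric: D_KL(P||Q) ≠ D_KL(Q||P) in general.

D_KL(P||Q) = 0.1594 bits
D_KL(Q||P) = 0.1611 bits

No, they are not equal!

This asymmetry is why KL divergence is not a true distance metric.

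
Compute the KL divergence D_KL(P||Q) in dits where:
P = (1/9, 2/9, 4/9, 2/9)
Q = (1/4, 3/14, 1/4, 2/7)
0.0512 dits

KL divergence: D_KL(P||Q) = Σ p(x) log(p(x)/q(x))

Computing term by term:
  x=0: 1/9 × log_10[(1/9)/(1/4)] = 1/9 × -0.3522 = -0.0391
  x=1: 2/9 × log_10[(2/9)/(3/14)] = 2/9 × 0.0158 = 0.0035
  x=2: 4/9 × log_10[(4/9)/(1/4)] = 4/9 × 0.2499 = 0.1111
  x=3: 2/9 × log_10[(2/9)/(2/7)] = 2/9 × -0.1091 = -0.0243

D_KL(P||Q) = 0.0512 dits

Note: KL divergence is always non-negative and equals 0 iff P = Q.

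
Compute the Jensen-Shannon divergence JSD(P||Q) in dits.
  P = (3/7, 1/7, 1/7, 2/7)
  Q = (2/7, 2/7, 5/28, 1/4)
0.0091 dits

Jensen-Shannon divergence is:
JSD(P||Q) = 0.5 × D_KL(P||M) + 0.5 × D_KL(Q||M)
where M = 0.5 × (P + Q) is the mixture distribution.

M = 0.5 × (3/7, 1/7, 1/7, 2/7) + 0.5 × (2/7, 2/7, 5/28, 1/4) = (5/14, 3/14, 0.160714, 0.267857)

D_KL(P||M) = 0.0095 dits
D_KL(Q||M) = 0.0087 dits

JSD(P||Q) = 0.5 × 0.0095 + 0.5 × 0.0087 = 0.0091 dits

Unlike KL divergence, JSD is symmetric and bounded: 0 ≤ JSD ≤ log(2).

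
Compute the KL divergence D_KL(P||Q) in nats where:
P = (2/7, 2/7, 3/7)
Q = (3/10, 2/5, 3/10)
0.0428 nats

KL divergence: D_KL(P||Q) = Σ p(x) log(p(x)/q(x))

Computing term by term:
  x=0: 2/7 × log_e[(2/7)/(3/10)] = 2/7 × -0.0488 = -0.0139
  x=1: 2/7 × log_e[(2/7)/(2/5)] = 2/7 × -0.3365 = -0.0961
  x=2: 3/7 × log_e[(3/7)/(3/10)] = 3/7 × 0.3567 = 0.1529

D_KL(P||Q) = 0.0428 nats

Note: KL divergence is always non-negative and equals 0 iff P = Q.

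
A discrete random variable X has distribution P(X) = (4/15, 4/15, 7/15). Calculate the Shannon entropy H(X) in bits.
1.5301 bits

Shannon entropy is H(X) = -Σ p(x) log p(x).

For P = (4/15, 4/15, 7/15):
H = -4/15 × log_2(4/15) -4/15 × log_2(4/15) -7/15 × log_2(7/15)
H = 1.5301 bits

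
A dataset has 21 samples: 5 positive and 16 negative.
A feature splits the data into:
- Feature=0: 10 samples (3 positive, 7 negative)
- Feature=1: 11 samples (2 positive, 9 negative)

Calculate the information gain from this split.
0.0139 bits

Information Gain = H(Y) - H(Y|Feature)

Before split:
P(positive) = 5/21 = 0.2381
H(Y) = 0.7919 bits

After split:
Feature=0: H = 0.8813 bits (weight = 10/21)
Feature=1: H = 0.6840 bits (weight = 11/21)
H(Y|Feature) = (10/21)×0.8813 + (11/21)×0.6840 = 0.7780 bits

Information Gain = 0.7919 - 0.7780 = 0.0139 bits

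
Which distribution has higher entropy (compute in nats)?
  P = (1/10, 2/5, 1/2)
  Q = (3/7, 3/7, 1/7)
Q

Computing entropies in nats:
H(P) = 0.9433
H(Q) = 1.0042

Distribution Q has higher entropy.

Intuition: The distribution closer to uniform (more spread out) has higher entropy.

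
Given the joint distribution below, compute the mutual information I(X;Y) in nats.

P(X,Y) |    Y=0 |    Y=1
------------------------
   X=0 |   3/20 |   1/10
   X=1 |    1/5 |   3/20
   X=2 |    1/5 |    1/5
0.0036 nats

Mutual information: I(X;Y) = H(X) + H(Y) - H(X,Y)

Marginals:
P(X) = (1/4, 7/20, 2/5), H(X) = 1.0805 nats
P(Y) = (11/20, 9/20), H(Y) = 0.6881 nats

Joint entropy: H(X,Y) = 1.7651 nats

I(X;Y) = 1.0805 + 0.6881 - 1.7651 = 0.0036 nats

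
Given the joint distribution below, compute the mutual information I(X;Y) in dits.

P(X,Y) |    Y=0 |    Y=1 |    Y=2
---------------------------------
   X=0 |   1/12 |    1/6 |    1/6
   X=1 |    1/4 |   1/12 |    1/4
0.0227 dits

Mutual information: I(X;Y) = H(X) + H(Y) - H(X,Y)

Marginals:
P(X) = (5/12, 7/12), H(X) = 0.2950 dits
P(Y) = (1/3, 1/4, 5/12), H(Y) = 0.4680 dits

Joint entropy: H(X,Y) = 0.7403 dits

I(X;Y) = 0.2950 + 0.4680 - 0.7403 = 0.0227 dits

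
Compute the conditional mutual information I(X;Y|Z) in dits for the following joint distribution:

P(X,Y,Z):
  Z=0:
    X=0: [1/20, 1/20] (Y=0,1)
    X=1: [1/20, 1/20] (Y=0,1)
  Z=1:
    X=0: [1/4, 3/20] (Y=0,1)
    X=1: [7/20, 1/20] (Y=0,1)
0.0150 dits

Conditional mutual information: I(X;Y|Z) = H(X|Z) + H(Y|Z) - H(X,Y|Z)

H(Z) = 0.2173
H(X,Z) = 0.5184 → H(X|Z) = 0.3010
H(Y,Z) = 0.4729 → H(Y|Z) = 0.2556
H(X,Y,Z) = 0.7589 → H(X,Y|Z) = 0.5416

I(X;Y|Z) = 0.3010 + 0.2556 - 0.5416 = 0.0150 dits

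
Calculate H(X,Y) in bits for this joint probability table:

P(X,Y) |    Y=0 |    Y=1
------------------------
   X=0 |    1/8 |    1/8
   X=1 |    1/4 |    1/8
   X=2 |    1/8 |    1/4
2.5000 bits

Joint entropy is H(X,Y) = -Σ_{x,y} p(x,y) log p(x,y).

Summing over all non-zero entries:
H(X,Y) = -[1/8·log_2(1/8) + 1/8·log_2(1/8) + 1/4·log_2(1/4) + 1/8·log_2(1/8) + 1/8·log_2(1/8) + 1/4·log_2(1/4)]
H(X,Y) = 2.5000 bits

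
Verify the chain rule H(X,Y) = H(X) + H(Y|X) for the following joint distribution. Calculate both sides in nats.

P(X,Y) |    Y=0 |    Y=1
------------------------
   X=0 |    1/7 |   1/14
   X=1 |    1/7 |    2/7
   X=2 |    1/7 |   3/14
H(X,Y) = 1.7105, H(X) = 1.0609, H(Y|X) = 0.6495 (all in nats)

Chain rule: H(X,Y) = H(X) + H(Y|X)

Left side — joint entropy directly:
H(X,Y) = -Σ p(x,y) log p(x,y) = 1.7105 nats

Right side — compute H(Y|X) from the conditional distributions:
P(X) = (3/14, 3/7, 5/14), so H(X) = 1.0609 nats
H(Y|X) = Σ_x P(X=x) · H(Y|X=x):
  P(Y|X=0) = (2/3, 1/3), H(Y|X=0) = 0.6365, weight P(X=0) = 3/14
  P(Y|X=1) = (1/3, 2/3), H(Y|X=1) = 0.6365, weight P(X=1) = 3/7
  P(Y|X=2) = (2/5, 3/5), H(Y|X=2) = 0.6730, weight P(X=2) = 5/14
H(Y|X) = 0.6495 nats

H(X) + H(Y|X) = 1.0609 + 0.6495 = 1.7105 nats

Both sides equal 1.7105 nats. ✓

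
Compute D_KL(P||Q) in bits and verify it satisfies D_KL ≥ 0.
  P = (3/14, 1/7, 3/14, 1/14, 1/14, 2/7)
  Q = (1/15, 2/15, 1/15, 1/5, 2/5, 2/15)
0.7667 bits

KL divergence satisfies the Gibbs inequality: D_KL(P||Q) ≥ 0 for all distributions P, Q.

D_KL(P||Q) = Σ p(x) log(p(x)/q(x))
Term by term:
  x=0: 3/14 × log_2[(3/14)/(1/15)] = 0.3610
  x=1: 1/7 × log_2[(1/7)/(2/15)] = 0.0142
  x=2: 3/14 × log_2[(3/14)/(1/15)] = 0.3610
  x=3: 1/14 × log_2[(1/14)/(1/5)] = -0.1061
  x=4: 1/14 × log_2[(1/14)/(2/5)] = -0.1775
  x=5: 2/7 × log_2[(2/7)/(2/15)] = 0.3142
D_KL(P||Q) = 0.7667 bits

D_KL(P||Q) = 0.7667 ≥ 0 ✓

This non-negativity is a fundamental property: relative entropy cannot be negative because it measures how different Q is from P.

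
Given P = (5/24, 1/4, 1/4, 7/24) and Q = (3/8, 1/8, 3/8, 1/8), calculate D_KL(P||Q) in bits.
0.2836 bits

KL divergence: D_KL(P||Q) = Σ p(x) log(p(x)/q(x))

Computing term by term:
  x=0: 5/24 × log_2[(5/24)/(3/8)] = 5/24 × -0.8480 = -0.1767
  x=1: 1/4 × log_2[(1/4)/(1/8)] = 1/4 × 1.0000 = 0.2500
  x=2: 1/4 × log_2[(1/4)/(3/8)] = 1/4 × -0.5850 = -0.1462
  x=3: 7/24 × log_2[(7/24)/(1/8)] = 7/24 × 1.2224 = 0.3565

D_KL(P||Q) = 0.2836 bits

Note: KL divergence is always non-negative and equals 0 iff P = Q.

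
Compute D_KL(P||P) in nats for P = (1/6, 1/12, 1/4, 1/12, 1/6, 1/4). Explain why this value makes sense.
0.0000 nats

KL divergence satisfies the Gibbs inequality: D_KL(P||Q) ≥ 0 for all distributions P, Q.

D_KL(P||Q) = Σ p(x) log(p(x)/q(x))
Each term is p(x) × log_e(p(x)/p(x)) = p(x) × log_e(1) = 0, so the sum is 0.
D_KL(P||Q) = 0.0000 nats

When P = Q, the KL divergence is exactly 0, as there is no 'divergence' between identical distributions.

This non-negativity is a fundamental property: relative entropy cannot be negative because it measures how different Q is from P.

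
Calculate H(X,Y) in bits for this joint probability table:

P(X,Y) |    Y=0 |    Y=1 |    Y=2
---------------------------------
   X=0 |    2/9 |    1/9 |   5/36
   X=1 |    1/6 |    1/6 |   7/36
2.5510 bits

Joint entropy is H(X,Y) = -Σ_{x,y} p(x,y) log p(x,y).

Summing over all non-zero entries:
H(X,Y) = -[2/9·log_2(2/9) + 1/9·log_2(1/9) + 5/36·log_2(5/36) + 1/6·log_2(1/6) + 1/6·log_2(1/6) + 7/36·log_2(7/36)]
H(X,Y) = 2.5510 bits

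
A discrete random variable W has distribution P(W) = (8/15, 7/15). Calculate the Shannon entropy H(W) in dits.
0.3001 dits

Shannon entropy is H(X) = -Σ p(x) log p(x).

For P = (8/15, 7/15):
H = -8/15 × log_10(8/15) -7/15 × log_10(7/15)
H = 0.3001 dits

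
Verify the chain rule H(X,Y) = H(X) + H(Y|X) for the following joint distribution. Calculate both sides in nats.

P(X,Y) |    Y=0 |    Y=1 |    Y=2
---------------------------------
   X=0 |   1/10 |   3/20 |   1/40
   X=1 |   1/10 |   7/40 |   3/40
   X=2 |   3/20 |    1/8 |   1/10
H(X,Y) = 2.1114, H(X) = 1.0903, H(Y|X) = 1.0211 (all in nats)

Chain rule: H(X,Y) = H(X) + H(Y|X)

Left side — joint entropy directly:
H(X,Y) = -Σ p(x,y) log p(x,y) = 2.1114 nats

Right side — compute H(Y|X) from the conditional distributions:
P(X) = (11/40, 7/20, 3/8), so H(X) = 1.0903 nats
H(Y|X) = Σ_x P(X=x) · H(Y|X=x):
  P(Y|X=0) = (4/11, 6/11, 1/11), H(Y|X=0) = 0.9165, weight P(X=0) = 11/40
  P(Y|X=1) = (2/7, 1/2, 3/14), H(Y|X=1) = 1.0346, weight P(X=1) = 7/20
  P(Y|X=2) = (2/5, 1/3, 4/15), H(Y|X=2) = 1.0852, weight P(X=2) = 3/8
H(Y|X) = 1.0211 nats

H(X) + H(Y|X) = 1.0903 + 1.0211 = 2.1114 nats

Both sides equal 2.1114 nats. ✓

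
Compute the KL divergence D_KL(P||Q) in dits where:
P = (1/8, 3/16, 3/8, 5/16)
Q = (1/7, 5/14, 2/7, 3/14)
0.0358 dits

KL divergence: D_KL(P||Q) = Σ p(x) log(p(x)/q(x))

Computing term by term:
  x=0: 1/8 × log_10[(1/8)/(1/7)] = 1/8 × -0.0580 = -0.0072
  x=1: 3/16 × log_10[(3/16)/(5/14)] = 3/16 × -0.2798 = -0.0525
  x=2: 3/8 × log_10[(3/8)/(2/7)] = 3/8 × 0.1181 = 0.0443
  x=3: 5/16 × log_10[(5/16)/(3/14)] = 5/16 × 0.1639 = 0.0512

D_KL(P||Q) = 0.0358 dits

Note: KL divergence is always non-negative and equals 0 iff P = Q.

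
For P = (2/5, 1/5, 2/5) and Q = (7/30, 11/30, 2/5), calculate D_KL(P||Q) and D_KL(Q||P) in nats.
D_KL(P||Q) = 0.0944, D_KL(Q||P) = 0.0965

KL divergence is not symmetric: D_KL(P||Q) ≠ D_KL(Q||P) in general.

D_KL(P||Q) = 0.0944 nats
D_KL(Q||P) = 0.0965 nats

No, they are not equal!

This asymmetry is why KL divergence is not a true distance metric.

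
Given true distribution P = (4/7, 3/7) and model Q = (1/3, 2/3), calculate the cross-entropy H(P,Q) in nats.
0.8015 nats

Cross-entropy: H(P,Q) = -Σ p(x) log q(x)

Alternatively: H(P,Q) = H(P) + D_KL(P||Q)
H(P) = 0.6829 nats
D_KL(P||Q) = 0.1186 nats

H(P,Q) = 0.6829 + 0.1186 = 0.8015 nats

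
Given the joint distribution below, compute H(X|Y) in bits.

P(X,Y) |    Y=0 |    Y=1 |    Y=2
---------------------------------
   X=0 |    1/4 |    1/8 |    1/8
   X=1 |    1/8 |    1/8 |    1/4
0.9387 bits

Using the chain rule: H(X|Y) = H(X,Y) - H(Y)

First, compute H(X,Y) = 2.5000 bits

Marginal P(Y) = (3/8, 1/4, 3/8)
H(Y) = 1.5613 bits

H(X|Y) = H(X,Y) - H(Y) = 2.5000 - 1.5613 = 0.9387 bits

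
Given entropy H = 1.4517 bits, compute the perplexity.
2.7353

Perplexity is 2^H (or exp(H) for natural log).

H = 1.4517 bits
Perplexity = 2^1.4517 = 2.7353

Interpretation: The model's uncertainty is equivalent to choosing uniformly among 2.7 options.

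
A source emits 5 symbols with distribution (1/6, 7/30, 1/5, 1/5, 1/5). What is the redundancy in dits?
0.0024 dits

Redundancy measures how far a source is from maximum entropy:
R = H_max - H(X)

Maximum entropy for 5 symbols: H_max = log_10(5) = 0.6990 dits
Actual entropy: H(X) = 0.6965 dits
Redundancy: R = 0.6990 - 0.6965 = 0.0024 dits

This redundancy represents potential for compression: the source could be compressed by 0.0024 dits per symbol.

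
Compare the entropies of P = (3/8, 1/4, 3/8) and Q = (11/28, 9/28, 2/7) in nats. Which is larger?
Q

Computing entropies in nats:
H(P) = 1.0822
H(Q) = 1.0898

Distribution Q has higher entropy.

Intuition: The distribution closer to uniform (more spread out) has higher entropy.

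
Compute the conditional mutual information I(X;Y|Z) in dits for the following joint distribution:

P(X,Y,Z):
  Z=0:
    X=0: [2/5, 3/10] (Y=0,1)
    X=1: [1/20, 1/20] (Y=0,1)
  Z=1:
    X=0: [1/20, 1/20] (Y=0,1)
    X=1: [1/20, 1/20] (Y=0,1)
0.0004 dits

Conditional mutual information: I(X;Y|Z) = H(X|Z) + H(Y|Z) - H(X,Y|Z)

H(Z) = 0.2173
H(X,Z) = 0.4084 → H(X|Z) = 0.1911
H(Y,Z) = 0.5156 → H(Y|Z) = 0.2983
H(X,Y,Z) = 0.7063 → H(X,Y|Z) = 0.4890

I(X;Y|Z) = 0.1911 + 0.2983 - 0.4890 = 0.0004 dits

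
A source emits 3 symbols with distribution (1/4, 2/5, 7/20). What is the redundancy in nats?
0.0181 nats

Redundancy measures how far a source is from maximum entropy:
R = H_max - H(X)

Maximum entropy for 3 symbols: H_max = log_e(3) = 1.0986 nats
Actual entropy: H(X) = 1.0805 nats
Redundancy: R = 1.0986 - 1.0805 = 0.0181 nats

This redundancy represents potential for compression: the source could be compressed by 0.0181 nats per symbol.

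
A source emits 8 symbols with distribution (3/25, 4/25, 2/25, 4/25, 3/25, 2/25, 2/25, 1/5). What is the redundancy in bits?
0.0809 bits

Redundancy measures how far a source is from maximum entropy:
R = H_max - H(X)

Maximum entropy for 8 symbols: H_max = log_2(8) = 3.0000 bits
Actual entropy: H(X) = 2.9191 bits
Redundancy: R = 3.0000 - 2.9191 = 0.0809 bits

This redundancy represents potential for compression: the source could be compressed by 0.0809 bits per symbol.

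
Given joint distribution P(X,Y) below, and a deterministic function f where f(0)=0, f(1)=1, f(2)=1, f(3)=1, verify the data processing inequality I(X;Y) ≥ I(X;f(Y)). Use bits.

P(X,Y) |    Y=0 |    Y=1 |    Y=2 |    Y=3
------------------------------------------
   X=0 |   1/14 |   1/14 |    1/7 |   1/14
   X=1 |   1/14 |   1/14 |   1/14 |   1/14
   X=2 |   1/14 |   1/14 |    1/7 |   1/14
I(X;Y) = 0.0150, I(X;f(Y)) = 0.0021, inequality holds: 0.0150 ≥ 0.0021

Data Processing Inequality: For any Markov chain X → Y → Z, we have I(X;Y) ≥ I(X;Z).

Here Z = f(Y) is a deterministic function of Y, forming X → Y → Z.

Original I(X;Y) = 0.0150 bits

After applying f:
P(X,Z) where Z=f(Y):
- P(X,Z=0) = P(X,Y=0)
- P(X,Z=1) = P(X,Y=1) + P(X,Y=2) + P(X,Y=3)

I(X;Z) = I(X;f(Y)) = 0.0021 bits

Verification: 0.0150 ≥ 0.0021 ✓

Information cannot be created by processing; the function f can only lose information about X.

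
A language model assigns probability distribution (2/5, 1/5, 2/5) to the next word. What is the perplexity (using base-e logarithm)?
2.8717

Perplexity is e^H (or exp(H) for natural log).

First, H = -Σ p log p = 1.0549 nats
Perplexity = e^1.0549 = 2.8717

Interpretation: The model's uncertainty is equivalent to choosing uniformly among 2.9 options.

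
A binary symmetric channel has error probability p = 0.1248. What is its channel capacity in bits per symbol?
0.4570 bits

For a binary symmetric channel (BSC) with error probability p:
Capacity C = 1 - H(p) bits per symbol

where H(p) = -p log₂(p) - (1-p) log₂(1-p) is the binary entropy function.

H(0.1248) = 0.5430 bits
C = 1 - 0.5430 = 0.4570 bits per symbol

This means we can reliably transmit up to 0.4570 bits of information per channel use.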